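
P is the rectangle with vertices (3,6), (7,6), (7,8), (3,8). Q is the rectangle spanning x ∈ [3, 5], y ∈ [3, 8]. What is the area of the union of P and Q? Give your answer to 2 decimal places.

14.00

By inclusion–exclusion:
Individual areas: |P| = 8, |Q| = 10.
|P∩Q|: x∈[3,5], y∈[6,8] → 2·2 = 4.
|P ∪ Q| = 18 − 4 = 14.00.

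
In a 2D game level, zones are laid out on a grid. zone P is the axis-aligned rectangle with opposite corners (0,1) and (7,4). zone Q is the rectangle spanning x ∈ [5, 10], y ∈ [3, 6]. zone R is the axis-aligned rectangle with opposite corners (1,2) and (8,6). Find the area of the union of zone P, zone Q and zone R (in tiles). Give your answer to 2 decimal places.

By inclusion–exclusion:
Individual areas: |zone P| = 21, |zone Q| = 15, |zone R| = 28.
|zone P∩zone Q|: x∈[5,7], y∈[3,4] → 2·1 = 2.
|zone P∩zone R|: x∈[1,7], y∈[2,4] → 6·2 = 12.
|zone Q∩zone R|: x∈[5,8], y∈[3,6] → 3·3 = 9.
|zone P∩zone Q∩zone R| = 2.
|zone P ∪ zone Q ∪ zone R| = 64 − 23 + 2 = 43.00.

43.00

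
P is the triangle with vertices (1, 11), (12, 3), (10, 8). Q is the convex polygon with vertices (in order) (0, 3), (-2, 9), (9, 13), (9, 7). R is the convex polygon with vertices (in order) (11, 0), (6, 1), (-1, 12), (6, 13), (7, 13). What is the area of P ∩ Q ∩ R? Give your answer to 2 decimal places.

10.44

The intersection is the polygon with vertices (2.304,10.565), (8.371,8.543), (8.865,6.94), (7.448,6.31), (1.833,10.394).
By the shoelace formula its area is 10.44.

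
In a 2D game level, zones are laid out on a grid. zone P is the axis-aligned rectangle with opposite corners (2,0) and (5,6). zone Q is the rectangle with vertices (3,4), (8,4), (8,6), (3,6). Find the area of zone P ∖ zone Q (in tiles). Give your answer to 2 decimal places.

14.00

|zone P∩zone Q|: x∈[3,5], y∈[4,6] → 2·2 = 4.
|zone P| = 18.
|zone P ∖ zone Q| = |zone P| − |zone P∩zone Q| = 18 − 4 = 14.00.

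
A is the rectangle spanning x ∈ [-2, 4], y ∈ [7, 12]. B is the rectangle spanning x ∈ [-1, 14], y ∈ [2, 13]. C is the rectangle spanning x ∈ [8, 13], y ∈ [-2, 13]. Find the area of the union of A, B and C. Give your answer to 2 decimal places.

By inclusion–exclusion:
Individual areas: |A| = 30, |B| = 165, |C| = 75.
|A∩B|: x∈[-1,4], y∈[7,12] → 5·5 = 25.
|A∩C| = 0 (no overlap).
|B∩C|: x∈[8,13], y∈[2,13] → 5·11 = 55.
|A∩B∩C| = 0.
|A ∪ B ∪ C| = 270 − 80 + 0 = 190.00.

190.00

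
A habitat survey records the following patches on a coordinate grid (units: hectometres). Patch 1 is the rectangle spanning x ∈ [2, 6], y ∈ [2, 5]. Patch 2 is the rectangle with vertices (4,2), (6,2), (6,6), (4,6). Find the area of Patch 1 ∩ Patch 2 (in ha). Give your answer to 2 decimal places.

6.00

|Patch 1∩Patch 2|: x∈[4,6], y∈[2,5] → 2·3 = 6.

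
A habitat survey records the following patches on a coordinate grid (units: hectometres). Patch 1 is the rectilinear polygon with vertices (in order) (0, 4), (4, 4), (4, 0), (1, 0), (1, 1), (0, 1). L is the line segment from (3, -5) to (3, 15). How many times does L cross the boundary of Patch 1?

The segment meets the boundary at (3,4), (3,0).

2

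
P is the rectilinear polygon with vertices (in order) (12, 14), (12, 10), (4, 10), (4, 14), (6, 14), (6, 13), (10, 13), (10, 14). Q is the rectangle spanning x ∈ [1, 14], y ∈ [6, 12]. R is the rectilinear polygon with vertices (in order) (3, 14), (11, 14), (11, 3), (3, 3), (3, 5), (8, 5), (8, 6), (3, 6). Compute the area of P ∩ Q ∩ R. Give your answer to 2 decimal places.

The intersection is the polygon with vertices (4,10), (4,12), (11,12), (11,10).
By the shoelace formula its area is 14.00.

14.00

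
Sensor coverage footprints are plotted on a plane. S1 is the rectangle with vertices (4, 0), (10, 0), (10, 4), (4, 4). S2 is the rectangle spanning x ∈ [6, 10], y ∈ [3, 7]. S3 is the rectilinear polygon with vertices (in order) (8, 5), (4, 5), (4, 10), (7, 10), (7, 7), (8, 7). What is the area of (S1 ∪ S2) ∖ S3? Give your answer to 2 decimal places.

|S1 ∪ S2| = 36.
|(S1 ∪ S2) ∩ S3| = 4.
|(S1 ∪ S2) ∖ S3| = 36 − 4 = 32.00.

32.00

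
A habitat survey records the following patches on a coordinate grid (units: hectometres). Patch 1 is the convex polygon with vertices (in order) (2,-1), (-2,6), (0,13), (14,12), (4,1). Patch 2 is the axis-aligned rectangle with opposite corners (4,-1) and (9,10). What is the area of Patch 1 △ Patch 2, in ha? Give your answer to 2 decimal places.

|Patch 1| = 119, |Patch 2| = 55, |Patch 1∩Patch 2| = 31.25.
|Patch 1 △ Patch 2| = |Patch 1| + |Patch 2| − 2·|Patch 1∩Patch 2| = 119 + 55 − 62.5 = 111.50.

111.50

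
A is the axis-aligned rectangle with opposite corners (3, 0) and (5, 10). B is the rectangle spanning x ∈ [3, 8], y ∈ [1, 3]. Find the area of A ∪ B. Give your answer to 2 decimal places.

26.00

By inclusion–exclusion:
Individual areas: |A| = 20, |B| = 10.
|A∩B|: x∈[3,5], y∈[1,3] → 2·2 = 4.
|A ∪ B| = 30 − 4 = 26.00.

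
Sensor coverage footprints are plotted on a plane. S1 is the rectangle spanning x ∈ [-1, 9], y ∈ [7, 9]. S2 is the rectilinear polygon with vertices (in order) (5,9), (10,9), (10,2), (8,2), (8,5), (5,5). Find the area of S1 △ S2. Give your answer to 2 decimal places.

30.00

|S1| = 20, |S2| = 26, |S1∩S2| = 8.
|S1 △ S2| = |S1| + |S2| − 2·|S1∩S2| = 20 + 26 − 16 = 30.00.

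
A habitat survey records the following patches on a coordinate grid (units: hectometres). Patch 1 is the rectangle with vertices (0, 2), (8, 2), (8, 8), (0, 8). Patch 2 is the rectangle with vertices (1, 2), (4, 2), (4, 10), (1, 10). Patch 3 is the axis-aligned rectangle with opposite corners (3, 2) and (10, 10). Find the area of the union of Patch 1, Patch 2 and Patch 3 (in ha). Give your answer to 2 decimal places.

By inclusion–exclusion:
Individual areas: |Patch 1| = 48, |Patch 2| = 24, |Patch 3| = 56.
|Patch 1∩Patch 2|: x∈[1,4], y∈[2,8] → 3·6 = 18.
|Patch 1∩Patch 3|: x∈[3,8], y∈[2,8] → 5·6 = 30.
|Patch 2∩Patch 3|: x∈[3,4], y∈[2,10] → 1·8 = 8.
|Patch 1∩Patch 2∩Patch 3| = 6.
|Patch 1 ∪ Patch 2 ∪ Patch 3| = 128 − 56 + 6 = 78.00.

78.00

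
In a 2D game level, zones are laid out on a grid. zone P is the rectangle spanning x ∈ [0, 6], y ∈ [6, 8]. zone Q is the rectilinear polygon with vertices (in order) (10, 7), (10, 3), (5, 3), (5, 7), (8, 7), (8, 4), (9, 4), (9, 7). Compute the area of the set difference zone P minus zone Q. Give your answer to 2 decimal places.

|zone P| = 12, |zone P∩zone Q| = 1.
|zone P ∖ zone Q| = |zone P| − |zone P∩zone Q| = 12 − 1 = 11.00.

11.00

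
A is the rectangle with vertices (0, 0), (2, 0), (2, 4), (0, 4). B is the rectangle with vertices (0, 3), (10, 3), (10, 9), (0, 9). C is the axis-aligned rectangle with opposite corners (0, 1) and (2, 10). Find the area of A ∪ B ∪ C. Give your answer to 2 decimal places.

By inclusion–exclusion:
Individual areas: |A| = 8, |B| = 60, |C| = 18.
|A∩B|: x∈[0,2], y∈[3,4] → 2·1 = 2.
|A∩C|: x∈[0,2], y∈[1,4] → 2·3 = 6.
|B∩C|: x∈[0,2], y∈[3,9] → 2·6 = 12.
|A∩B∩C| = 2.
|A ∪ B ∪ C| = 86 − 20 + 2 = 68.00.

68.00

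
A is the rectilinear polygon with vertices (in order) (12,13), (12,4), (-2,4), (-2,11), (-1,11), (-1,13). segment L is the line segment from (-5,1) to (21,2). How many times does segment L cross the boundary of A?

The segment lies entirely outside A and never meets its boundary.

0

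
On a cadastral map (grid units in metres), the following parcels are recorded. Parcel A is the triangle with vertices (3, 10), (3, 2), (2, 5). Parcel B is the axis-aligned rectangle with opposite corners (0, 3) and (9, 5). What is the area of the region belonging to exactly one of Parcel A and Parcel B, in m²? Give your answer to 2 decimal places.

|Parcel A| = 4, |Parcel B| = 18, |Parcel A∩Parcel B| = 1.3333.
|Parcel A △ Parcel B| = |Parcel A| + |Parcel B| − 2·|Parcel A∩Parcel B| = 4 + 18 − 2.6667 = 19.33.

19.33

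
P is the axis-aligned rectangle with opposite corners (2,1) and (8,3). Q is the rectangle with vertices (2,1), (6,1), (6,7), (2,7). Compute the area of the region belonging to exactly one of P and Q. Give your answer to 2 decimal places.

20.00

|P∩Q|: x∈[2,6], y∈[1,3] → 4·2 = 8.
|P △ Q| = |P| + |Q| − 2·|P∩Q| = 12 + 24 − 16 = 20.00.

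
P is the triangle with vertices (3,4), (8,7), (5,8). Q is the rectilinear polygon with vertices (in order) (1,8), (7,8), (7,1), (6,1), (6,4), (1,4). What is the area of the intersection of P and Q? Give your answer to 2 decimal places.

The intersection is the polygon with vertices (3,4), (5,8), (7,7.333), (7,6.4).
By the shoelace formula its area is 6.53.

6.53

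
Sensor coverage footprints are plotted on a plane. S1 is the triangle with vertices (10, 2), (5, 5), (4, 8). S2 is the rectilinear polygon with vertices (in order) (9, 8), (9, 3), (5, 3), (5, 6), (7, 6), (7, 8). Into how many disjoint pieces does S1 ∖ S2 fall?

2

S1 ∖ S2 splits into 2 disjoint pieces (area 0.3333, area 1.5).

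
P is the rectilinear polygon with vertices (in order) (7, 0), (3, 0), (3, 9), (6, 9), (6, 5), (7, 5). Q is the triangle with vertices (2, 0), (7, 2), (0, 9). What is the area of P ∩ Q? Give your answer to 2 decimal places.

11.20

The intersection is the polygon with vertices (3,6), (7,2), (3,0.4).
By the shoelace formula its area is 11.20.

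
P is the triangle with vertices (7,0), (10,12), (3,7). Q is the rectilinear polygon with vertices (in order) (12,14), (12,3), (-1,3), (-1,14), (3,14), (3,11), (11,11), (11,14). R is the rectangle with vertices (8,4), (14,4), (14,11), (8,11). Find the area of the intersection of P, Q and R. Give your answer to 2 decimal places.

6.00

The intersection is the polygon with vertices (8.6,11), (9.75,11), (8,4), (8,10.571).
By the shoelace formula its area is 6.00.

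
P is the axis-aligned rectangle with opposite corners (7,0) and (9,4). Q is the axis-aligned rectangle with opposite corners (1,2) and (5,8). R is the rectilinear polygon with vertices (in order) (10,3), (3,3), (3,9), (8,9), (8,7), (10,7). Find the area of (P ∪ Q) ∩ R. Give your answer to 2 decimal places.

|P ∪ Q| = 32.
|(P ∪ Q) ∩ R| = 12.00.

12.00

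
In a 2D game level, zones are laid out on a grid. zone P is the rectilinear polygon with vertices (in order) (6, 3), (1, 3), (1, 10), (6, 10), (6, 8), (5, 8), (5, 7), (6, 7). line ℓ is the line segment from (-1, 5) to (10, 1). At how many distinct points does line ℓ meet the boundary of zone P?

The segment meets the boundary at (4.5,3), (1,4.273).

2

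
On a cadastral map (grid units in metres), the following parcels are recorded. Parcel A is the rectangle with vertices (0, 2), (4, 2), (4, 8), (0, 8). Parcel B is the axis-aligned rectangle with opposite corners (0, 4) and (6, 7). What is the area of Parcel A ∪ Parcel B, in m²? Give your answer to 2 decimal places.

30.00

By inclusion–exclusion:
Individual areas: |Parcel A| = 24, |Parcel B| = 18.
|Parcel A∩Parcel B|: x∈[0,4], y∈[4,7] → 4·3 = 12.
|Parcel A ∪ Parcel B| = 42 − 12 = 30.00.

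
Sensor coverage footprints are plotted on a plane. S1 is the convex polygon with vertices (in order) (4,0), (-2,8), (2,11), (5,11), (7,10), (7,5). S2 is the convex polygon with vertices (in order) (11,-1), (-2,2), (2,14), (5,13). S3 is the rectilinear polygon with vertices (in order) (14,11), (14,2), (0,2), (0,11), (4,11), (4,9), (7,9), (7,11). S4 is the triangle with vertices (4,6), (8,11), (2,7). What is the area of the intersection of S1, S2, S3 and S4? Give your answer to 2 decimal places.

5.60

The intersection is the polygon with vertices (6.4,9), (4,6), (2,7), (5,9).
By the shoelace formula its area is 5.60.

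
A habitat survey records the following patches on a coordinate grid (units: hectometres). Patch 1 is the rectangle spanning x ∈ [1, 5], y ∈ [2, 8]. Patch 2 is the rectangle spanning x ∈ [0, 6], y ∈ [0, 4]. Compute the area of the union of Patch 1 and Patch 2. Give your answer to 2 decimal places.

40.00

By inclusion–exclusion:
Individual areas: |Patch 1| = 24, |Patch 2| = 24.
|Patch 1∩Patch 2|: x∈[1,5], y∈[2,4] → 4·2 = 8.
|Patch 1 ∪ Patch 2| = 48 − 8 = 40.00.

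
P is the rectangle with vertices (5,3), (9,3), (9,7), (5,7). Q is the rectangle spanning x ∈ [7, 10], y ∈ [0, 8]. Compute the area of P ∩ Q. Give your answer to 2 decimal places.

8.00

|P∩Q|: x∈[7,9], y∈[3,7] → 2·4 = 8.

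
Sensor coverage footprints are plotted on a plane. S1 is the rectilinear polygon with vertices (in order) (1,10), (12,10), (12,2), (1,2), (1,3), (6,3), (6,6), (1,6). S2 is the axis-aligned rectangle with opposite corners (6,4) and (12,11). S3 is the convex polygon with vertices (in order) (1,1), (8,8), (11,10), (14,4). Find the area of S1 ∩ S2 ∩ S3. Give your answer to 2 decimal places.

The intersection is the polygon with vertices (12,4), (6,4), (6,6), (8,8), (11,10), (12,8).
By the shoelace formula its area is 26.00.

26.00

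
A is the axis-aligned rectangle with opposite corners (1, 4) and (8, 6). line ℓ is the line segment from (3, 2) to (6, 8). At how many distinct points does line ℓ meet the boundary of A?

The segment meets the boundary at (5,6), (4,4).

2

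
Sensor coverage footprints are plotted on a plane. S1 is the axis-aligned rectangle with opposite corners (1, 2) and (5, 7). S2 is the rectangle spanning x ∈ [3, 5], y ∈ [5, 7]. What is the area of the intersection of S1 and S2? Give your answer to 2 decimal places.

4.00

|S1∩S2|: x∈[3,5], y∈[5,7] → 2·2 = 4.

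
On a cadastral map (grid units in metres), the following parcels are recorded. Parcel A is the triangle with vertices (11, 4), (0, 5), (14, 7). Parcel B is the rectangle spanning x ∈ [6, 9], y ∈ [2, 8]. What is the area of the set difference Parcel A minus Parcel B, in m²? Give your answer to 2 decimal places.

12.74

|Parcel A| = 18, |Parcel A∩Parcel B| = 5.2597.
|Parcel A ∖ Parcel B| = |Parcel A| − |Parcel A∩Parcel B| = 18 − 5.2597 = 12.74.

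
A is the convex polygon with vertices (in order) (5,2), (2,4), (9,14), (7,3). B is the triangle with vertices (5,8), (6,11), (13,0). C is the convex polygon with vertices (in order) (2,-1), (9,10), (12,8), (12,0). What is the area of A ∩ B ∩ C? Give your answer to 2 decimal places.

The intersection is the polygon with vertices (7.909,8), (7.462,5.538), (6.667,6.333), (7.818,8.143).
By the shoelace formula its area is 1.32.

1.32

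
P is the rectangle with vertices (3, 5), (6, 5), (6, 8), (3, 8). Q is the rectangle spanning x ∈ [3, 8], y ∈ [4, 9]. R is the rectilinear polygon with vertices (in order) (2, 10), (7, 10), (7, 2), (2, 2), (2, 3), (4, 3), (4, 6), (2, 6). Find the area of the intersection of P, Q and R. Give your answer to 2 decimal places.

8.00

The intersection is the polygon with vertices (6,5), (4,5), (4,6), (3,6), (3,8), (6,8).
By the shoelace formula its area is 8.00.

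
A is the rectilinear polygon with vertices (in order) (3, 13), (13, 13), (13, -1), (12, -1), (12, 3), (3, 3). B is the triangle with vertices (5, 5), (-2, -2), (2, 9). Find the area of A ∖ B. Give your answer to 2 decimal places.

99.33

|A| = 104, |A∩B| = 4.6667.
|A ∖ B| = |A| − |A∩B| = 104 − 4.6667 = 99.33.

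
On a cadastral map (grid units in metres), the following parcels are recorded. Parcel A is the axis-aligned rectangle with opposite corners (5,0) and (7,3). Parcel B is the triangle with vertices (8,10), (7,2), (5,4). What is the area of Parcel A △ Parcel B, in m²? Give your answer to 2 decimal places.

14.00

|Parcel A| = 6, |Parcel B| = 9, |Parcel A∩Parcel B| = 0.5.
|Parcel A △ Parcel B| = |Parcel A| + |Parcel B| − 2·|Parcel A∩Parcel B| = 6 + 9 − 1 = 14.00.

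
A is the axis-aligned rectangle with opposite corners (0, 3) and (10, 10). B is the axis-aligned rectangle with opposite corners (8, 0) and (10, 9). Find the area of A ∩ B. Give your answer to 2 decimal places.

12.00

|A∩B|: x∈[8,10], y∈[3,9] → 2·6 = 12.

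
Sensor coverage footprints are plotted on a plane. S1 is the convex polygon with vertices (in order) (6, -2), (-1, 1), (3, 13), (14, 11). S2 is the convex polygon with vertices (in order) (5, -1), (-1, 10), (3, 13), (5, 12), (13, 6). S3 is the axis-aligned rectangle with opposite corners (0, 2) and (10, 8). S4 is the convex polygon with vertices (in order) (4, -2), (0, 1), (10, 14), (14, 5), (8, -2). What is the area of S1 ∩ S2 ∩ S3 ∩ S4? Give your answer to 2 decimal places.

37.05

The intersection is the polygon with vertices (8.429,2), (3.364,2), (2.287,3.973), (5.385,8), (10,8), (10,4.5), (8.5,2.062).
By the shoelace formula its area is 37.05.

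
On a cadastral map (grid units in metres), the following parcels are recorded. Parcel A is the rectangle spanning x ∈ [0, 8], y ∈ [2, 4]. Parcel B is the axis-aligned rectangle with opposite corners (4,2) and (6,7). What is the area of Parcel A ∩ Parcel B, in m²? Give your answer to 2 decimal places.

4.00

|Parcel A∩Parcel B|: x∈[4,6], y∈[2,4] → 2·2 = 4.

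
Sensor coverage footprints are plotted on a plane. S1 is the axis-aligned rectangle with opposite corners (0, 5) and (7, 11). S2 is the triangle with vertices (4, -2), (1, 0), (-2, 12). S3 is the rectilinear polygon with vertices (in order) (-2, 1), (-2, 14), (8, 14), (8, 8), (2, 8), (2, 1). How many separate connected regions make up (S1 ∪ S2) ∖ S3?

(S1 ∪ S2) ∖ S3 splits into 2 disjoint pieces (area 15, area 4.7917).

2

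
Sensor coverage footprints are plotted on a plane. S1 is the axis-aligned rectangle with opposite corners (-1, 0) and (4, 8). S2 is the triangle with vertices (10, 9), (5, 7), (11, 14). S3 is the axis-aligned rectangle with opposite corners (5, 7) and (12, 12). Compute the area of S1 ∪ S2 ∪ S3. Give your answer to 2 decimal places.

76.31

By inclusion–exclusion:
Individual areas: |S1| = 40, |S2| = 11.5, |S3| = 35.
|S1∩S2| = 0.
|S1∩S3| = 0 (no overlap).
|S2∩S3| = 10.1857.
|S1∩S2∩S3| = 0.
|S1 ∪ S2 ∪ S3| = 86.5 − 10.1857 + 0 = 76.31.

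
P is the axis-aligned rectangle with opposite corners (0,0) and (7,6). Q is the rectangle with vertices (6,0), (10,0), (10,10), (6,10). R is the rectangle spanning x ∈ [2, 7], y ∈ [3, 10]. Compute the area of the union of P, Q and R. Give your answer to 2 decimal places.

By inclusion–exclusion:
Individual areas: |P| = 42, |Q| = 40, |R| = 35.
|P∩Q|: x∈[6,7], y∈[0,6] → 1·6 = 6.
|P∩R|: x∈[2,7], y∈[3,6] → 5·3 = 15.
|Q∩R|: x∈[6,7], y∈[3,10] → 1·7 = 7.
|P∩Q∩R| = 3.
|P ∪ Q ∪ R| = 117 − 28 + 3 = 92.00.

92.00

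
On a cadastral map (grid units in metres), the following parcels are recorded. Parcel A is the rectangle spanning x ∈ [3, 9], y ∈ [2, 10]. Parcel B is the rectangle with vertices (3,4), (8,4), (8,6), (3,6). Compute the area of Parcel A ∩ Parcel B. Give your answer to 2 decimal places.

|Parcel A∩Parcel B|: x∈[3,8], y∈[4,6] → 5·2 = 10.

10.00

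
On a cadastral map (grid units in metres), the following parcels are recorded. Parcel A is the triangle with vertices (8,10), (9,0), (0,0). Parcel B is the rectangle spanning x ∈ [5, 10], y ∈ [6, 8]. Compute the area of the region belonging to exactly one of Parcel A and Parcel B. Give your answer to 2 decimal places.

|Parcel A| = 45, |Parcel B| = 10, |Parcel A∩Parcel B| = 5.375.
|Parcel A △ Parcel B| = |Parcel A| + |Parcel B| − 2·|Parcel A∩Parcel B| = 45 + 10 − 10.75 = 44.25.

44.25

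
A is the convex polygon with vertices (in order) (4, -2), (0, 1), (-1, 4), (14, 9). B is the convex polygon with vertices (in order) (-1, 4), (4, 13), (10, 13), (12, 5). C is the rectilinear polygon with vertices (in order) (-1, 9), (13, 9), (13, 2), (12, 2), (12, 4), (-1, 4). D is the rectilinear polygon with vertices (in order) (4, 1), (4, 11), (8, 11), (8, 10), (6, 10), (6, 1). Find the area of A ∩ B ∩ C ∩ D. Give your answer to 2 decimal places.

The intersection is the polygon with vertices (4,4.385), (4,5.667), (6,6.333), (6,4.538).
By the shoelace formula its area is 3.08.

3.08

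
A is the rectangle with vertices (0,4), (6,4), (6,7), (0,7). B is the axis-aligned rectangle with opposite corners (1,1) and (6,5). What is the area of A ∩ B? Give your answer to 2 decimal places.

5.00

|A∩B|: x∈[1,6], y∈[4,5] → 5·1 = 5.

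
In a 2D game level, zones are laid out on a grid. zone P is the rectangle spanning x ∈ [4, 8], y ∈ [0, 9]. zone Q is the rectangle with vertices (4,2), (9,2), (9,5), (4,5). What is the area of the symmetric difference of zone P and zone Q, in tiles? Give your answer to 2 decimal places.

|zone P∩zone Q|: x∈[4,8], y∈[2,5] → 4·3 = 12.
|zone P △ zone Q| = |zone P| + |zone Q| − 2·|zone P∩zone Q| = 36 + 15 − 24 = 27.00.

27.00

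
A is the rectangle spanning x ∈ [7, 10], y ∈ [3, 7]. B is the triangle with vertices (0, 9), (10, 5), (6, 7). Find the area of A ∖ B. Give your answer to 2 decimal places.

|A| = 12, |A∩B| = 0.45.
|A ∖ B| = |A| − |A∩B| = 12 − 0.45 = 11.55.

11.55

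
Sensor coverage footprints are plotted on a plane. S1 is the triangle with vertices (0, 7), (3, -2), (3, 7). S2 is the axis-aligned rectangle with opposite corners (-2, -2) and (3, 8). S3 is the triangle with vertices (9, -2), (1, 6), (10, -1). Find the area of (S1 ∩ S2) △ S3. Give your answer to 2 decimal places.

|S1 ∩ S2| = 13.5.
|(S1 ∩ S2) ∩ S3| = 0.4444.
|(S1 ∩ S2) △ S3| = 13.5 + 8 − 0.8889 = 20.61.

20.61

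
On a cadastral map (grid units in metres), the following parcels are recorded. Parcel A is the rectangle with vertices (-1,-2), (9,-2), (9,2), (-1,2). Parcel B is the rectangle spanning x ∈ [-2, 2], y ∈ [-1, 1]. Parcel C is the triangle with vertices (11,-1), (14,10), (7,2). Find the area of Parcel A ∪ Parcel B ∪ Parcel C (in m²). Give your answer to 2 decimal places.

By inclusion–exclusion:
Individual areas: |Parcel A| = 40, |Parcel B| = 8, |Parcel C| = 26.5.
|Parcel A∩Parcel B|: x∈[-1,2], y∈[-1,1] → 3·2 = 6.
|Parcel A∩Parcel C| = 1.5.
|Parcel B∩Parcel C| = 0.
|Parcel A∩Parcel B∩Parcel C| = 0.
|Parcel A ∪ Parcel B ∪ Parcel C| = 74.5 − 7.5 + 0 = 67.00.

67.00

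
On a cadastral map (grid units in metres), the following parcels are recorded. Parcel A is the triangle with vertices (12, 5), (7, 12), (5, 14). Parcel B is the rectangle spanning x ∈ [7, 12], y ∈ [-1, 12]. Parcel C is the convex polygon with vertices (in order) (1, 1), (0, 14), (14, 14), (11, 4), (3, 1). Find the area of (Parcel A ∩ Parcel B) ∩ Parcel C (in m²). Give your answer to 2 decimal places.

1.41

The region (Parcel A ∩ Parcel B) ∩ Parcel C is the polygon with vertices (7,11.429), (7,12), (11.507,5.69), (11.495,5.649).
By the shoelace formula its area is 1.41.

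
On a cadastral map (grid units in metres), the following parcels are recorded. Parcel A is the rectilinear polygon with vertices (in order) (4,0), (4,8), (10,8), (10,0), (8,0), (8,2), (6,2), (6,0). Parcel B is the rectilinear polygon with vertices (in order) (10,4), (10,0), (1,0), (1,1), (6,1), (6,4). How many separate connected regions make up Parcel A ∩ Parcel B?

Parcel A ∩ Parcel B splits into 2 disjoint pieces (area 2, area 12).

2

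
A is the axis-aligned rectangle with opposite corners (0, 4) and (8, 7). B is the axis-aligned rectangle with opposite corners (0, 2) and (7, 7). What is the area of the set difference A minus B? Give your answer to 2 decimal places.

|A∩B|: x∈[0,7], y∈[4,7] → 7·3 = 21.
|A| = 24.
|A ∖ B| = |A| − |A∩B| = 24 − 21 = 3.00.

3.00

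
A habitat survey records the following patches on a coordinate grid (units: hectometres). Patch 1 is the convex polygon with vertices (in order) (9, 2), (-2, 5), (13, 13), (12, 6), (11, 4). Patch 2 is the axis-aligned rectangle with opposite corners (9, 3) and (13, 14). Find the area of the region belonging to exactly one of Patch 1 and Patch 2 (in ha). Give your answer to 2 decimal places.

|Patch 1| = 76, |Patch 2| = 44, |Patch 1∩Patch 2| = 26.7333.
|Patch 1 △ Patch 2| = |Patch 1| + |Patch 2| − 2·|Patch 1∩Patch 2| = 76 + 44 − 53.4667 = 66.53.

66.53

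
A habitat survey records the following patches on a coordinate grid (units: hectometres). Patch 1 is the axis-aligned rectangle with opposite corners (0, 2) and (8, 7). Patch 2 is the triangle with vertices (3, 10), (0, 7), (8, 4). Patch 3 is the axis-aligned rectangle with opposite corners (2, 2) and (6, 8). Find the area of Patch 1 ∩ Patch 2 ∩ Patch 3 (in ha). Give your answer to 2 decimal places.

The intersection is the polygon with vertices (6,6.4), (6,4.75), (2,6.25), (2,7), (5.5,7).
By the shoelace formula its area is 5.85.

5.85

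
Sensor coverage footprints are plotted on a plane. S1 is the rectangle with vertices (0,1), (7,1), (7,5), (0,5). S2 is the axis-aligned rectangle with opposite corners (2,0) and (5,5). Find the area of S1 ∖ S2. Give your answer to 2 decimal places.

|S1∩S2|: x∈[2,5], y∈[1,5] → 3·4 = 12.
|S1| = 28.
|S1 ∖ S2| = |S1| − |S1∩S2| = 28 − 12 = 16.00.

16.00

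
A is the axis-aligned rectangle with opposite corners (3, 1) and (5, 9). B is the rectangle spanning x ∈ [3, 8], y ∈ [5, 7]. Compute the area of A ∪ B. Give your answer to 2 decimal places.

By inclusion–exclusion:
Individual areas: |A| = 16, |B| = 10.
|A∩B|: x∈[3,5], y∈[5,7] → 2·2 = 4.
|A ∪ B| = 26 − 4 = 22.00.

22.00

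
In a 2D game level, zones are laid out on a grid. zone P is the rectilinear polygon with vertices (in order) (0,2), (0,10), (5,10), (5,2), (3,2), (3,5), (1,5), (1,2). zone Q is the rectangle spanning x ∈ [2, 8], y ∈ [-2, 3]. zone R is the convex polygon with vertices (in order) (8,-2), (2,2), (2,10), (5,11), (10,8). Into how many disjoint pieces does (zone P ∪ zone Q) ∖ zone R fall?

(zone P ∪ zone Q) ∖ zone R splits into 2 disjoint pieces (area 13, area 12).

2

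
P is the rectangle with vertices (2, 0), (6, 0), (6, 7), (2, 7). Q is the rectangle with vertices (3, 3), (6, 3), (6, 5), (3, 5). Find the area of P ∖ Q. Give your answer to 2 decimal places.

|P∩Q|: x∈[3,6], y∈[3,5] → 3·2 = 6.
|P| = 28.
|P ∖ Q| = |P| − |P∩Q| = 28 − 6 = 22.00.

22.00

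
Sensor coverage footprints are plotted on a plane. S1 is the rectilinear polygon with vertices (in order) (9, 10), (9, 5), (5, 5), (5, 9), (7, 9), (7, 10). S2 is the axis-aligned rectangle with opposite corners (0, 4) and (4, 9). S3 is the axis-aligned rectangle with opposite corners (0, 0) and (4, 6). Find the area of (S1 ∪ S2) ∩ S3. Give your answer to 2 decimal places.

The region (S1 ∪ S2) ∩ S3 is the polygon with vertices (4,4), (0,4), (0,6), (4,6).
By the shoelace formula its area is 8.00.

8.00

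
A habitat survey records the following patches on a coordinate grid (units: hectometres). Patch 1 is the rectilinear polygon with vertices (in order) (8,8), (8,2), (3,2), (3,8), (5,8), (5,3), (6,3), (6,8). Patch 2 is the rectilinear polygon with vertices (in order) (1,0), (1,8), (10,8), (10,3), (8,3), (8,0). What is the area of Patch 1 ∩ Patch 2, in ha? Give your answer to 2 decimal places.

25.00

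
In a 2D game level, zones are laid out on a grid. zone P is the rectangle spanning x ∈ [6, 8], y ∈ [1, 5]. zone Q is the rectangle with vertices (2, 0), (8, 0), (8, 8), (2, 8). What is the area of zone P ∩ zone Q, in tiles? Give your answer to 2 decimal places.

|zone P∩zone Q|: x∈[6,8], y∈[1,5] → 2·4 = 8.

8.00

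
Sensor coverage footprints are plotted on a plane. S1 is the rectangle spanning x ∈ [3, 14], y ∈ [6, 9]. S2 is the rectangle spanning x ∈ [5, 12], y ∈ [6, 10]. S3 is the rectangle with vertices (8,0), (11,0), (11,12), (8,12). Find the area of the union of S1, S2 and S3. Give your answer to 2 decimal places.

By inclusion–exclusion:
Individual areas: |S1| = 33, |S2| = 28, |S3| = 36.
|S1∩S2|: x∈[5,12], y∈[6,9] → 7·3 = 21.
|S1∩S3|: x∈[8,11], y∈[6,9] → 3·3 = 9.
|S2∩S3|: x∈[8,11], y∈[6,10] → 3·4 = 12.
|S1∩S2∩S3| = 9.
|S1 ∪ S2 ∪ S3| = 97 − 42 + 9 = 64.00.

64.00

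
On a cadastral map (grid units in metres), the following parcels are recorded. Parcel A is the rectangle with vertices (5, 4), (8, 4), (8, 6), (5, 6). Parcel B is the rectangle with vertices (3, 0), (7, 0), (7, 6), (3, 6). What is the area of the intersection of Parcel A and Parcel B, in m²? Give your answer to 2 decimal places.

4.00

|Parcel A∩Parcel B|: x∈[5,7], y∈[4,6] → 2·2 = 4.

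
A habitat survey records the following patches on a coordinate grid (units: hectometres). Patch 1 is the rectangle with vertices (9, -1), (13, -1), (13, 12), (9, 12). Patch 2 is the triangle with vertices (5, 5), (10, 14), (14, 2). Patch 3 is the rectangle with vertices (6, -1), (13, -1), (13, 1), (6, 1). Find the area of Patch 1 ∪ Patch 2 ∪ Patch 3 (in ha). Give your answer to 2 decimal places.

78.17

By inclusion–exclusion:
Individual areas: |Patch 1| = 52, |Patch 2| = 48, |Patch 3| = 14.
|Patch 1∩Patch 2| = 27.8333.
|Patch 1∩Patch 3|: x∈[9,13], y∈[-1,1] → 4·2 = 8.
|Patch 2∩Patch 3| = 0.
|Patch 1∩Patch 2∩Patch 3| = 0.
|Patch 1 ∪ Patch 2 ∪ Patch 3| = 114 − 35.8333 + 0 = 78.17.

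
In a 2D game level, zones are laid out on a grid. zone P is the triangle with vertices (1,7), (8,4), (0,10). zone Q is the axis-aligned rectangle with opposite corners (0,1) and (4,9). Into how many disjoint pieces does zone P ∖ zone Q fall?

zone P ∖ zone Q splits into 2 disjoint pieces (area 2.5714, area 0.5).

2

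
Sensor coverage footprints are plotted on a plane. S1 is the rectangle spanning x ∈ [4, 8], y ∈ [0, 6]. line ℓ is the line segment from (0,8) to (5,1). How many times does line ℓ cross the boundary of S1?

The segment meets the boundary at (4,2.4).

1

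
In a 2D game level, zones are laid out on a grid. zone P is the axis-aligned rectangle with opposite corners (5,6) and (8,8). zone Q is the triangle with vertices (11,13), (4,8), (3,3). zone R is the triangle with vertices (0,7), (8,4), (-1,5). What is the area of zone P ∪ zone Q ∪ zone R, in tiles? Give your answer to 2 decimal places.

26.98

By inclusion–exclusion:
Individual areas: |zone P| = 6, |zone Q| = 15, |zone R| = 9.5.
|zone P∩zone Q| = 2.4.
|zone P∩zone R| = 0.
|zone Q∩zone R| = 1.1222.
|zone P∩zone Q∩zone R| = 0.
|zone P ∪ zone Q ∪ zone R| = 30.5 − 3.5222 + 0 = 26.98.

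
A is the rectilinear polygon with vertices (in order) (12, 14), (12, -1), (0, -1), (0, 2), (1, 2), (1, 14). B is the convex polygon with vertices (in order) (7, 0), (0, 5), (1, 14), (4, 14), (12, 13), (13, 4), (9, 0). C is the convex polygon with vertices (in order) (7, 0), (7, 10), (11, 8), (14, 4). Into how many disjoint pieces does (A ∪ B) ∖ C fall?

(A ∪ B) ∖ C is a single connected region.

1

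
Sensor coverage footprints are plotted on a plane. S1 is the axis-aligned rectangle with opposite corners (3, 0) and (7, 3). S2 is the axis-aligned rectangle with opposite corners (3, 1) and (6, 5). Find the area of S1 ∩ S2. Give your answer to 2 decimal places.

6.00

|S1∩S2|: x∈[3,6], y∈[1,3] → 3·2 = 6.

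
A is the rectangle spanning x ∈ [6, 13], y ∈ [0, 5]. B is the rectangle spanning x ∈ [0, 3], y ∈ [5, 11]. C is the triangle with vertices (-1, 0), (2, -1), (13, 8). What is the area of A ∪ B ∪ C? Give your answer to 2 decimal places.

68.33

By inclusion–exclusion:
Individual areas: |A| = 35, |B| = 18, |C| = 19.
|A∩B| = 0 (no overlap).
|A∩C| = 3.6705.
|B∩C| = 0.
|A∩B∩C| = 0.
|A ∪ B ∪ C| = 72 − 3.6705 + 0 = 68.33.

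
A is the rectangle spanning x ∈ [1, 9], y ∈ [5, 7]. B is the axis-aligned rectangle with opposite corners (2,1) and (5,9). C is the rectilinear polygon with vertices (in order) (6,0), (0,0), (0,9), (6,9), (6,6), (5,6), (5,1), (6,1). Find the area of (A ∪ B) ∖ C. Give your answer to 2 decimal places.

|A ∪ B| = 34.
|(A ∪ B) ∩ C| = 27.
|(A ∪ B) ∖ C| = 34 − 27 = 7.00.

7.00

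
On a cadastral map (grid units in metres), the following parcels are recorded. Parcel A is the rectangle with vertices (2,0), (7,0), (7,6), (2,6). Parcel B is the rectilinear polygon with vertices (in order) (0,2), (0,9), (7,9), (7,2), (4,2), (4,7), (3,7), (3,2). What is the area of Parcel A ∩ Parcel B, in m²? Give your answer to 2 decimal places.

16.00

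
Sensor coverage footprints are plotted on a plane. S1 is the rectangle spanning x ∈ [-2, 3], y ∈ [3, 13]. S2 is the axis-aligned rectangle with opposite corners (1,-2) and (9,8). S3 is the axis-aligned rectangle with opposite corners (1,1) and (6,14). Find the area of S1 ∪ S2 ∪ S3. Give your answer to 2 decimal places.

By inclusion–exclusion:
Individual areas: |S1| = 50, |S2| = 80, |S3| = 65.
|S1∩S2|: x∈[1,3], y∈[3,8] → 2·5 = 10.
|S1∩S3|: x∈[1,3], y∈[3,13] → 2·10 = 20.
|S2∩S3|: x∈[1,6], y∈[1,8] → 5·7 = 35.
|S1∩S2∩S3| = 10.
|S1 ∪ S2 ∪ S3| = 195 − 65 + 10 = 140.00.

140.00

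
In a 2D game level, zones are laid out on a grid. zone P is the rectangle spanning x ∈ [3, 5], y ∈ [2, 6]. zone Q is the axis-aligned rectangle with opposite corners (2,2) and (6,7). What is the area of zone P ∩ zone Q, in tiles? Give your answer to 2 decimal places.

8.00

|zone P∩zone Q|: x∈[3,5], y∈[2,6] → 2·4 = 8.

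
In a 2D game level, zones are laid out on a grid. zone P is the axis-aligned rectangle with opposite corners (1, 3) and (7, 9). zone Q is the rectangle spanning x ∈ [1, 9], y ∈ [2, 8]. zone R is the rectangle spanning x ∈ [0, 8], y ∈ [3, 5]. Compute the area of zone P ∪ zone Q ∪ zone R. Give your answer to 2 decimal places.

56.00

By inclusion–exclusion:
Individual areas: |zone P| = 36, |zone Q| = 48, |zone R| = 16.
|zone P∩zone Q|: x∈[1,7], y∈[3,8] → 6·5 = 30.
|zone P∩zone R|: x∈[1,7], y∈[3,5] → 6·2 = 12.
|zone Q∩zone R|: x∈[1,8], y∈[3,5] → 7·2 = 14.
|zone P∩zone Q∩zone R| = 12.
|zone P ∪ zone Q ∪ zone R| = 100 − 56 + 12 = 56.00.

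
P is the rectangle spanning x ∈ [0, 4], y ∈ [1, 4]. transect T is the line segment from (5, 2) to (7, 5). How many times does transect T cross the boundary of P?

The segment lies entirely outside P and never meets its boundary.

0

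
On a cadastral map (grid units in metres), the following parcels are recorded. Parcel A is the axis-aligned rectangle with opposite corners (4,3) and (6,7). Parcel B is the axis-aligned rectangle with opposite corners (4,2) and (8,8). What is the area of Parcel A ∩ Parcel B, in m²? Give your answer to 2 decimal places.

8.00

|Parcel A∩Parcel B|: x∈[4,6], y∈[3,7] → 2·4 = 8.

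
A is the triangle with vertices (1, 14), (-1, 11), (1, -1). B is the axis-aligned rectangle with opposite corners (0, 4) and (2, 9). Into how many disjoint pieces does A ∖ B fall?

2

A ∖ B splits into 2 disjoint pieces (area 8, area 2.0833).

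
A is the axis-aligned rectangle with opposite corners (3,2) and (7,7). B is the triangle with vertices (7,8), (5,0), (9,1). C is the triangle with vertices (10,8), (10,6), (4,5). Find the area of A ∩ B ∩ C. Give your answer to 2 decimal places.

The intersection is the polygon with vertices (7,5.5), (6.348,5.391), (6.571,6.286), (7,6.5).
By the shoelace formula its area is 0.49.

0.49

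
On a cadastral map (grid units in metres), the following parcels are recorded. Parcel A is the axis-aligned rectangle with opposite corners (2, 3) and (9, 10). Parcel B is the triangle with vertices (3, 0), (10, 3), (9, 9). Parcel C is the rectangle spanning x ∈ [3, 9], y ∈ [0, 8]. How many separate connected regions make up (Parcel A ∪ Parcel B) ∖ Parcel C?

(Parcel A ∪ Parcel B) ∖ Parcel C is a single connected region.

1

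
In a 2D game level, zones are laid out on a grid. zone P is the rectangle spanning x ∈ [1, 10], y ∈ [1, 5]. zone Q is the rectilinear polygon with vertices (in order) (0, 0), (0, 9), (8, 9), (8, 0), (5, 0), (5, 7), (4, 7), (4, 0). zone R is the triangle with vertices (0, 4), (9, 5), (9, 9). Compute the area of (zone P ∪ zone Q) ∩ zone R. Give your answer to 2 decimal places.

12.78

The region (zone P ∪ zone Q) ∩ zone R is the polygon with vertices (8,5), (9,5), (0,4), (4,6.222), (4,5), (5,5), (5,6.778), (8,8.444).
By the shoelace formula its area is 12.78.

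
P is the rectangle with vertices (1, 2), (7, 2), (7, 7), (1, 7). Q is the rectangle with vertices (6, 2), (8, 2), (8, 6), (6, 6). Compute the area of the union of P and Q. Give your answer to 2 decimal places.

34.00

By inclusion–exclusion:
Individual areas: |P| = 30, |Q| = 8.
|P∩Q|: x∈[6,7], y∈[2,6] → 1·4 = 4.
|P ∪ Q| = 38 − 4 = 34.00.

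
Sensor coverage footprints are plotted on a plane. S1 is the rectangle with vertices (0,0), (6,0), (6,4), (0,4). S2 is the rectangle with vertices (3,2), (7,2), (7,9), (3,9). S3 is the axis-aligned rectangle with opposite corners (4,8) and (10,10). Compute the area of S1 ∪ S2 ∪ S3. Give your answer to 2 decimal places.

By inclusion–exclusion:
Individual areas: |S1| = 24, |S2| = 28, |S3| = 12.
|S1∩S2|: x∈[3,6], y∈[2,4] → 3·2 = 6.
|S1∩S3| = 0 (no overlap).
|S2∩S3|: x∈[4,7], y∈[8,9] → 3·1 = 3.
|S1∩S2∩S3| = 0.
|S1 ∪ S2 ∪ S3| = 64 − 9 + 0 = 55.00.

55.00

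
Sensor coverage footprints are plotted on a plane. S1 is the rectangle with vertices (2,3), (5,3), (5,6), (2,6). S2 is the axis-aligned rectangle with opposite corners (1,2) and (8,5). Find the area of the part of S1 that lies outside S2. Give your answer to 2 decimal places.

3.00

|S1∩S2|: x∈[2,5], y∈[3,5] → 3·2 = 6.
|S1| = 9.
|S1 ∖ S2| = |S1| − |S1∩S2| = 9 − 6 = 3.00.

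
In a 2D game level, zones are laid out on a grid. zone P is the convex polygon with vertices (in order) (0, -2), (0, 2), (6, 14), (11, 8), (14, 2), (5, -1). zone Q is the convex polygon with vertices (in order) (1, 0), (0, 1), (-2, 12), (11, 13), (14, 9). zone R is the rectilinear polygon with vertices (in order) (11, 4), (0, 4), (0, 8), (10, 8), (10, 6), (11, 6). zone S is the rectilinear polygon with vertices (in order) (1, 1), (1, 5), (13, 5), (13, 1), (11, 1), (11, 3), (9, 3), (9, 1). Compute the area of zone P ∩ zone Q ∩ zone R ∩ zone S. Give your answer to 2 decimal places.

6.25

The intersection is the polygon with vertices (6.778,4), (1,4), (1.5,5), (8.222,5).
By the shoelace formula its area is 6.25.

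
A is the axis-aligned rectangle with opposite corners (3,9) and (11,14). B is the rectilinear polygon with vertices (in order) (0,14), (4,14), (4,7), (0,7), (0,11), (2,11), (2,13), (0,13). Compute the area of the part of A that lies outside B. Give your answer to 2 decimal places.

|A| = 40, |A∩B| = 5.
|A ∖ B| = |A| − |A∩B| = 40 − 5 = 35.00.

35.00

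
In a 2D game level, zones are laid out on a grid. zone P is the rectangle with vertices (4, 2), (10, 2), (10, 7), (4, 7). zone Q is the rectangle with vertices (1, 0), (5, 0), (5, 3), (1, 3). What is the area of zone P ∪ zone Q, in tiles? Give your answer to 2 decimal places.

By inclusion–exclusion:
Individual areas: |zone P| = 30, |zone Q| = 12.
|zone P∩zone Q|: x∈[4,5], y∈[2,3] → 1·1 = 1.
|zone P ∪ zone Q| = 42 − 1 = 41.00.

41.00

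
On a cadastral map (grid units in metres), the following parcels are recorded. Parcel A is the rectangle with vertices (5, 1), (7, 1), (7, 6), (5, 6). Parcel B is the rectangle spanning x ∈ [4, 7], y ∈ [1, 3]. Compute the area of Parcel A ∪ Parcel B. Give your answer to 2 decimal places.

12.00

By inclusion–exclusion:
Individual areas: |Parcel A| = 10, |Parcel B| = 6.
|Parcel A∩Parcel B|: x∈[5,7], y∈[1,3] → 2·2 = 4.
|Parcel A ∪ Parcel B| = 16 − 4 = 12.00.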